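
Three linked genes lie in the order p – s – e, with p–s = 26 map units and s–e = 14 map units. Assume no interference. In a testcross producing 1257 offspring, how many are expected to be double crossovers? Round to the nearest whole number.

46

Map distances give recombination frequencies of 0.260 and 0.140 for the two intervals.
With no interference, expected double-crossover frequency = 0.260 × 0.140 = 0.03640.
Expected number = 0.03640 × 1257 = 45.75 ≈ 46.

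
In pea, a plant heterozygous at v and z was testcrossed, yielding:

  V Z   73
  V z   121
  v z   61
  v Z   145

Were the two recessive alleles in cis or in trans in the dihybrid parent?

The two most frequent classes are V z (121) and v Z (145); these are the parental (non-recombinant) types.
So the F1 carried V z on one chromosome and v Z on the other — the recessive alleles are on opposite chromosomes (trans / repulsion).

trans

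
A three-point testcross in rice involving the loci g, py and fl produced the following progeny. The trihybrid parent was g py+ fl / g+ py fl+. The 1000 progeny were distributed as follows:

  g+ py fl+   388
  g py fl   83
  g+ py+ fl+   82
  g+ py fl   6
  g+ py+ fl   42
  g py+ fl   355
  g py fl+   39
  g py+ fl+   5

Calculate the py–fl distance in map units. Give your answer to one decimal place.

17.6 map units

The two rarest classes, g py+ fl+ and g+ py fl, are the double crossovers. Comparing them with the parentals, only the fl allele has switched, so fl is the middle locus and the order is py – fl – g.
Crossovers in the py–fl interval produce the single-crossover classes g py fl and g+ py+ fl+ (83 + 82 = 165) plus the double crossovers (11).
RF(py–fl) = (165 + 11) / 1000 = 176/1000 = 0.1760 → 17.6 map units.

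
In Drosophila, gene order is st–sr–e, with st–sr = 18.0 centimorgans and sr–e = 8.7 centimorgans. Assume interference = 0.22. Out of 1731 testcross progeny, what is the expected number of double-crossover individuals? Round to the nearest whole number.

21

Map distances give recombination frequencies of 0.180 and 0.087 for the two intervals.
With interference 0.22 (so coincidence = 0.78), expected double-crossover frequency = 0.180 × 0.087 × 0.78 = 0.01221.
Expected number = 0.01221 × 1731 = 21.14 ≈ 21.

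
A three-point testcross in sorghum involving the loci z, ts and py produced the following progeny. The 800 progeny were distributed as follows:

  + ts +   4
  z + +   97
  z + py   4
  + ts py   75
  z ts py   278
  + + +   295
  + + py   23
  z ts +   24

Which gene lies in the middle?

ts

The two most frequent reciprocal classes, + + + and z ts py, are the parental types, so the F1 was + + + / z ts py.
The two rarest classes, + ts + and z + py, are the double crossovers. Comparing them with the parentals, only the ts allele has switched, so ts is the middle locus and the order is z – ts – py.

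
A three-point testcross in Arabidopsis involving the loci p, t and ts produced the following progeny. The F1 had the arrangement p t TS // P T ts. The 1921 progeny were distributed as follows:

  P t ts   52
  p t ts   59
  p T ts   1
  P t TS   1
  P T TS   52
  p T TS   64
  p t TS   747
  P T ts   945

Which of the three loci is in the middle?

The two rarest classes, P t TS and p T ts, are the double crossovers. Comparing them with the parentals, only the p allele has switched, so p is the middle locus and the order is t – p – ts.

p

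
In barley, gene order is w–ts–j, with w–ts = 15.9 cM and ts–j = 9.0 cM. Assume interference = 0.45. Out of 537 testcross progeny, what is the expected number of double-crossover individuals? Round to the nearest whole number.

4

Map distances give recombination frequencies of 0.159 and 0.090 for the two intervals.
With interference 0.45 (so coincidence = 0.55), expected double-crossover frequency = 0.159 × 0.090 × 0.55 = 0.00787.
Expected number = 0.00787 × 537 = 4.23 ≈ 4.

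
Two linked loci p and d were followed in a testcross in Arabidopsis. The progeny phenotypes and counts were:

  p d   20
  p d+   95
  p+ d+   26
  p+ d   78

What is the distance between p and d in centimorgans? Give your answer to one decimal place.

21.0 centimorgans

The two most frequent classes, p+ d (78) and p d+ (95), are the parental types, so the F1 was p+ d / p d+.
The recombinant classes are p+ d+ and p d: 26 + 20 = 46.
Recombination frequency = 46/219 = 0.2100 ≈ 21.0%, i.e. 21.0 centimorgans.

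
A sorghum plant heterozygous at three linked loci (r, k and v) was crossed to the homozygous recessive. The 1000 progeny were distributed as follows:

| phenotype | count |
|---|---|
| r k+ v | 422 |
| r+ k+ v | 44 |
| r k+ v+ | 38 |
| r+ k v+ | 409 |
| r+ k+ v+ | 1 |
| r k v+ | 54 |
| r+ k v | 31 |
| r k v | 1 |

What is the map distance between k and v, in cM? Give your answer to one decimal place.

The two most frequent reciprocal classes, r k+ v and r+ k v+, are the parental types, so the F1 was r k+ v / r+ k v+.
The two rarest classes, r k v and r+ k+ v+, are the double crossovers. Comparing them with the parentals, only the k allele has switched, so k is the middle locus and the order is v – k – r.
Crossovers in the v–k interval produce the single-crossover classes r k+ v+ and r+ k v (38 + 31 = 69) plus the double crossovers (2).
RF(v–k) = (69 + 2) / 1000 = 71/1000 = 0.0710 → 7.1 cM.

7.1 cM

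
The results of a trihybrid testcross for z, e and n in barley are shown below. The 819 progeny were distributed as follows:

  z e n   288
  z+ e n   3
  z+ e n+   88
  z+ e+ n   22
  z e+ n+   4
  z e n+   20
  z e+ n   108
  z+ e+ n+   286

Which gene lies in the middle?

z

The two most frequent reciprocal classes, z+ e+ n+ and z e n, are the parental types, so the F1 was z+ e+ n+ / z e n.
The two rarest classes, z e+ n+ and z+ e n, are the double crossovers. Comparing them with the parentals, only the z allele has switched, so z is the middle locus and the order is e – z – n.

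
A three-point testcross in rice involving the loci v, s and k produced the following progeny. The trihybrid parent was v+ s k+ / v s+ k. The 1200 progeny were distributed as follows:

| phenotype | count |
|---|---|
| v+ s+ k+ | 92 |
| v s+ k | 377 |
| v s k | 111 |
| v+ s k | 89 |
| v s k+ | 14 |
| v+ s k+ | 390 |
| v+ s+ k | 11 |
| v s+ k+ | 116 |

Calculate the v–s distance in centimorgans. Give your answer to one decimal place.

The two rarest classes, v s k+ and v+ s+ k, are the double crossovers. Comparing them with the parentals, only the v allele has switched, so v is the middle locus and the order is k – v – s.
Crossovers in the v–s interval produce the single-crossover classes v+ s+ k+ and v s k (92 + 111 = 203) plus the double crossovers (25).
RF(v–s) = (203 + 25) / 1200 = 228/1200 = 0.1900 → 19.0 centimorgans.

19.0 centimorgans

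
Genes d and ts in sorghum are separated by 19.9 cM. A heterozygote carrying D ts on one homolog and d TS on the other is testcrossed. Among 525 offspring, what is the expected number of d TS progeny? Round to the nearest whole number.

A map distance of 19.9 cM corresponds to a recombination frequency of 0.199.
The F1 is D ts / d TS, so d TS is a parental gamete class with expected frequency (1 − r)/2 = 0.801/2 = 0.4005.
Expected number = 0.4005 × 525 = 210.26 ≈ 210.

210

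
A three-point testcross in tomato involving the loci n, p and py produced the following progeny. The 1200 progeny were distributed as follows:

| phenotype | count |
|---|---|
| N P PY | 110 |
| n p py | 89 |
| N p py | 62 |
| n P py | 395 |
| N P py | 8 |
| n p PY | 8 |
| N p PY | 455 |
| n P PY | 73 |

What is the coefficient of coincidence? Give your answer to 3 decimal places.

The two most frequent reciprocal classes, n P py and N p PY, are the parental types, so the F1 was n P py / N p PY.
The two rarest classes, N P py and n p PY, are the double crossovers. Comparing them with the parentals, only the n allele has switched, so n is the middle locus and the order is p – n – py.
p–n: (199 + 16)/1200 = 0.1792; n–py: (135 + 16)/1200 = 0.1258.
Expected DCO frequency = 0.1792 × 0.1258 ≈ 0.02254; observed = 16/1200 ≈ 0.01333.
Coefficient of coincidence = 0.01333/0.02254 ≈ 0.591.

0.591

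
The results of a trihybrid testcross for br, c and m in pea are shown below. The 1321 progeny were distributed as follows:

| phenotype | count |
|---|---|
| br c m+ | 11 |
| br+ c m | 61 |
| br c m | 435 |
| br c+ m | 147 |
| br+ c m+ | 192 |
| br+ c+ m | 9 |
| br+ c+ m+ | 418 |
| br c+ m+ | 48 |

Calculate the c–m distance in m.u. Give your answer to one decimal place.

27.2 m.u.

The two most frequent reciprocal classes, br c m and br+ c+ m+, are the parental types, so the F1 was br c m / br+ c+ m+.
The two rarest classes, br c m+ and br+ c+ m, are the double crossovers. Comparing them with the parentals, only the m allele has switched, so m is the middle locus and the order is c – m – br.
Crossovers in the c–m interval produce the single-crossover classes br c+ m and br+ c m+ (147 + 192 = 339) plus the double crossovers (20).
RF(c–m) = (339 + 20) / 1321 = 359/1321 = 0.2718 → 27.2 m.u.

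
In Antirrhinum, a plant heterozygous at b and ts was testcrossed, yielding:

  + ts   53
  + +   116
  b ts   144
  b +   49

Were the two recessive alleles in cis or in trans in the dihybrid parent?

cis

The two most frequent classes are + + (116) and b ts (144); these are the parental (non-recombinant) types.
So the F1 carried + + on one chromosome and b ts on the other — the recessive alleles are on the same chromosome (cis / coupling).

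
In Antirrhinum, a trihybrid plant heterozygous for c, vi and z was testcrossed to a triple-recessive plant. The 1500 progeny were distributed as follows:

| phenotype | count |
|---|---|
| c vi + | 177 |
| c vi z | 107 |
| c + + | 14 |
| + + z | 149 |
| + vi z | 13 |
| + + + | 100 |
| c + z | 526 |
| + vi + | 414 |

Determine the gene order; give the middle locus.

z

The two most frequent reciprocal classes, c + z and + vi +, are the parental types, so the F1 was c + z / + vi +.
The two rarest classes, c + + and + vi z, are the double crossovers. Comparing them with the parentals, only the z allele has switched, so z is the middle locus and the order is c – z – vi.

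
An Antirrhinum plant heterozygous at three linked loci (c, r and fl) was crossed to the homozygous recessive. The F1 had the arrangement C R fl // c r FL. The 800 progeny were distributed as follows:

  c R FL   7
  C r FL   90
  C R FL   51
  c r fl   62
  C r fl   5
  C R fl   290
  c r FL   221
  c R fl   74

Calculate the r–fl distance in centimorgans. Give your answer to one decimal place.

The two rarest classes, C r fl and c R FL, are the double crossovers. Comparing them with the parentals, only the r allele has switched, so r is the middle locus and the order is fl – r – c.
Crossovers in the fl–r interval produce the single-crossover classes C R FL and c r fl (51 + 62 = 113) plus the double crossovers (12).
RF(fl–r) = (113 + 12) / 800 = 125/800 = 0.1562 → 15.6 centimorgans.

15.6 centimorgans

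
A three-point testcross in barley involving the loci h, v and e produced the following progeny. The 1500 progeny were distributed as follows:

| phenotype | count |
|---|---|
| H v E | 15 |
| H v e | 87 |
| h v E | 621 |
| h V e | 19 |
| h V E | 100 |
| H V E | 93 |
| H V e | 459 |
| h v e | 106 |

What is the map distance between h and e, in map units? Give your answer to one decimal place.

The two most frequent reciprocal classes, h v E and H V e, are the parental types, so the F1 was h v E / H V e.
The two rarest classes, H v E and h V e, are the double crossovers. Comparing them with the parentals, only the h allele has switched, so h is the middle locus and the order is v – h – e.
Crossovers in the h–e interval produce the single-crossover classes h v e and H V E (106 + 93 = 199) plus the double crossovers (34).
RF(h–e) = (199 + 34) / 1500 = 233/1500 = 0.1553 → 15.5 map units.

15.5 map units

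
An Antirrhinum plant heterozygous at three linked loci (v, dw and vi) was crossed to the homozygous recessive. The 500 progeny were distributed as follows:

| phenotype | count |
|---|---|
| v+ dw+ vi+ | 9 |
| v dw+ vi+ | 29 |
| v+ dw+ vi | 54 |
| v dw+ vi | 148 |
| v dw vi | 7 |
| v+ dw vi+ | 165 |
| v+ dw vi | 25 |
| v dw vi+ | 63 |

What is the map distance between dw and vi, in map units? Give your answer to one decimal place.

14.0 map units

The two most frequent reciprocal classes, v dw+ vi and v+ dw vi+, are the parental types, so the F1 was v dw+ vi / v+ dw vi+.
The two rarest classes, v dw vi and v+ dw+ vi+, are the double crossovers. Comparing them with the parentals, only the dw allele has switched, so dw is the middle locus and the order is vi – dw – v.
Crossovers in the vi–dw interval produce the single-crossover classes v dw+ vi+ and v+ dw vi (29 + 25 = 54) plus the double crossovers (16).
RF(vi–dw) = (54 + 16) / 500 = 70/500 = 0.1400 → 14.0 map units.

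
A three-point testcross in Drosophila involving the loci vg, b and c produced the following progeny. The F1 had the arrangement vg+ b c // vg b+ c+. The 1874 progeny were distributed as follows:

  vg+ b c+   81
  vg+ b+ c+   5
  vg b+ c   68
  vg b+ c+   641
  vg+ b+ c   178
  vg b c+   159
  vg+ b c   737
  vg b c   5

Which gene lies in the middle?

vg

The two rarest classes, vg b c and vg+ b+ c+, are the double crossovers. Comparing them with the parentals, only the vg allele has switched, so vg is the middle locus and the order is b – vg – c.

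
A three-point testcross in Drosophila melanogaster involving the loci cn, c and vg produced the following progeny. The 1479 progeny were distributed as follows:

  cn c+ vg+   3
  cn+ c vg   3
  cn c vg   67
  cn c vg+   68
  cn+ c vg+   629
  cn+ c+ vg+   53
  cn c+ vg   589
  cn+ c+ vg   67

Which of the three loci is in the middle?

The two most frequent reciprocal classes, cn+ c vg+ and cn c+ vg, are the parental types, so the F1 was cn+ c vg+ / cn c+ vg.
The two rarest classes, cn+ c vg and cn c+ vg+, are the double crossovers. Comparing them with the parentals, only the vg allele has switched, so vg is the middle locus and the order is c – vg – cn.

vg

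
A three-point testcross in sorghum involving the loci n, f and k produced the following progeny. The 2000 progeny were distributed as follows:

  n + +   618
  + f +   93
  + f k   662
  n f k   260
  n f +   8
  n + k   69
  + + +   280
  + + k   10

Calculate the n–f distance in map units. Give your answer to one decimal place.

The two most frequent reciprocal classes, + f k and n + +, are the parental types, so the F1 was + f k / n + +.
The two rarest classes, + + k and n f +, are the double crossovers. Comparing them with the parentals, only the f allele has switched, so f is the middle locus and the order is n – f – k.
Crossovers in the n–f interval produce the single-crossover classes n f k and + + + (260 + 280 = 540) plus the double crossovers (18).
RF(n–f) = (540 + 18) / 2000 = 558/2000 = 0.2790 → 27.9 map units.

27.9 map units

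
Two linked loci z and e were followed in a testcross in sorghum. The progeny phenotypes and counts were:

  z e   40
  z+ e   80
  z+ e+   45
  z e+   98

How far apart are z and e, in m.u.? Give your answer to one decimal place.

32.3 m.u.

The two most frequent classes, z+ e (80) and z e+ (98), are the parental types, so the F1 was z+ e / z e+.
The recombinant classes are z+ e+ and z e: 45 + 40 = 85.
Recombination frequency = 85/263 = 0.3232 ≈ 32.3%, i.e. 32.3 m.u.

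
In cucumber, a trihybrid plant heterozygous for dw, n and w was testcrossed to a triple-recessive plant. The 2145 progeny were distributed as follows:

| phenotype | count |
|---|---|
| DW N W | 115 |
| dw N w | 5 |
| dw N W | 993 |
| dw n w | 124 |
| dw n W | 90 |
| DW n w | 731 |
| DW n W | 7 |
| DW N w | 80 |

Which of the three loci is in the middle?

w

The two most frequent reciprocal classes, DW n w and dw N W, are the parental types, so the F1 was DW n w / dw N W.
The two rarest classes, DW n W and dw N w, are the double crossovers. Comparing them with the parentals, only the w allele has switched, so w is the middle locus and the order is dw – w – n.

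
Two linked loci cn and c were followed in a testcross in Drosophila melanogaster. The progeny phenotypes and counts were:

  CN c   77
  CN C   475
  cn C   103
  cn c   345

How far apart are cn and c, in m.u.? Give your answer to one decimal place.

The two most frequent classes, CN C (475) and cn c (345), are the parental types, so the F1 was CN C / cn c.
The recombinant classes are CN c and cn C: 77 + 103 = 180.
Recombination frequency = 180/1000 = 0.1800 ≈ 18.0%, i.e. 18.0 m.u.

18.0 m.u.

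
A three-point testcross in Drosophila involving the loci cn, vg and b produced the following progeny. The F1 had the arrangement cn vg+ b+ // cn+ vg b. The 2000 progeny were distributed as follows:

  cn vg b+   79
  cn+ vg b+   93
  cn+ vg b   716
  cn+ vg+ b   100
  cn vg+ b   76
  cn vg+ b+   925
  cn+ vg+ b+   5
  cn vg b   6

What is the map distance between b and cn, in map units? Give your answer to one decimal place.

The two rarest classes, cn+ vg+ b+ and cn vg b, are the double crossovers. Comparing them with the parentals, only the cn allele has switched, so cn is the middle locus and the order is b – cn – vg.
Crossovers in the b–cn interval produce the single-crossover classes cn vg+ b and cn+ vg b+ (76 + 93 = 169) plus the double crossovers (11).
RF(b–cn) = (169 + 11) / 2000 = 180/2000 = 0.0900 → 9.0 map units.

9.0 map units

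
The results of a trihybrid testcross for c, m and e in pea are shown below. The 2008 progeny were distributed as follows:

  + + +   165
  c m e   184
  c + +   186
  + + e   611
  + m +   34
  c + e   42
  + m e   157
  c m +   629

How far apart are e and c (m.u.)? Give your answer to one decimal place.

21.2 m.u.

The two most frequent reciprocal classes, + + e and c m +, are the parental types, so the F1 was + + e / c m +.
The two rarest classes, c + e and + m +, are the double crossovers. Comparing them with the parentals, only the c allele has switched, so c is the middle locus and the order is m – c – e.
Crossovers in the c–e interval produce the single-crossover classes + + + and c m e (165 + 184 = 349) plus the double crossovers (76).
RF(c–e) = (349 + 76) / 2008 = 425/2008 = 0.2117 → 21.2 m.u.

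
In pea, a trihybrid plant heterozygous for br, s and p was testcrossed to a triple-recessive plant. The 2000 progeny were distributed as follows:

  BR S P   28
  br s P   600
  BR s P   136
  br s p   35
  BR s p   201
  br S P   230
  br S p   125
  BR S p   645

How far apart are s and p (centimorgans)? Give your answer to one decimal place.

The two most frequent reciprocal classes, BR S p and br s P, are the parental types, so the F1 was BR S p / br s P.
The two rarest classes, BR S P and br s p, are the double crossovers. Comparing them with the parentals, only the p allele has switched, so p is the middle locus and the order is br – p – s.
Crossovers in the p–s interval produce the single-crossover classes BR s p and br S P (201 + 230 = 431) plus the double crossovers (63).
RF(p–s) = (431 + 63) / 2000 = 494/2000 = 0.2470 → 24.7 centimorgans.

24.7 centimorgans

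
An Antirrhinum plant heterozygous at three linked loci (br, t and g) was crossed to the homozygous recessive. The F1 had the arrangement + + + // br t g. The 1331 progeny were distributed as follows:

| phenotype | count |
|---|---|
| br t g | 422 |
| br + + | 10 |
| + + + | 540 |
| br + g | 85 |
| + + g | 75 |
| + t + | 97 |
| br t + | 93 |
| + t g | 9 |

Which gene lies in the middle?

The two rarest classes, br + + and + t g, are the double crossovers. Comparing them with the parentals, only the br allele has switched, so br is the middle locus and the order is g – br – t.

br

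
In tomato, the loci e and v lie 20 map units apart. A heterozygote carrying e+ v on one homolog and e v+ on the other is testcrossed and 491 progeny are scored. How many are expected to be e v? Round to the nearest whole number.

49

A map distance of 20 map units corresponds to a recombination frequency of 0.200.
The F1 is e+ v / e v+, so e v is a recombinant gamete class with expected frequency r/2 = 0.200/2 = 0.1000.
Expected number = 0.1000 × 491 = 49.10 ≈ 49.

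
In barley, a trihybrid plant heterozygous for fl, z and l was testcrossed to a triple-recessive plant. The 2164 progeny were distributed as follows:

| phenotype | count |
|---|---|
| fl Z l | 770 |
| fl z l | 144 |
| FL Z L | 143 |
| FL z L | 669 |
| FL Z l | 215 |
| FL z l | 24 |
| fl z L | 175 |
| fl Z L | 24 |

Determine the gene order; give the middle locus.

l

The two most frequent reciprocal classes, fl Z l and FL z L, are the parental types, so the F1 was fl Z l / FL z L.
The two rarest classes, fl Z L and FL z l, are the double crossovers. Comparing them with the parentals, only the l allele has switched, so l is the middle locus and the order is z – l – fl.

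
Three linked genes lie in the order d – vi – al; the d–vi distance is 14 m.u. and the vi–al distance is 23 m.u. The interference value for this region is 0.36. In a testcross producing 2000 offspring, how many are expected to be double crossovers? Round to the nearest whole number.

41

Map distances give recombination frequencies of 0.140 and 0.230 for the two intervals.
With interference 0.36 (so coincidence = 0.64), expected double-crossover frequency = 0.140 × 0.230 × 0.64 = 0.02061.
Expected number = 0.02061 × 2000 = 41.22 ≈ 41.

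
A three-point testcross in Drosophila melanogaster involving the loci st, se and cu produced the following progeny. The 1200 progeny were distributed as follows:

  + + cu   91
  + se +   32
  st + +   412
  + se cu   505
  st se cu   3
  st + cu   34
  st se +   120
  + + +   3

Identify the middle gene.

The two most frequent reciprocal classes, st + + and + se cu, are the parental types, so the F1 was st + + / + se cu.
The two rarest classes, + + + and st se cu, are the double crossovers. Comparing them with the parentals, only the st allele has switched, so st is the middle locus and the order is se – st – cu.

st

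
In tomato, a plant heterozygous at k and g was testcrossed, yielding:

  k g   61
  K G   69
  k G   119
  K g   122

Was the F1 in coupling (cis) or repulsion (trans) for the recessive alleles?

trans

The two most frequent classes are K g (122) and k G (119); these are the parental (non-recombinant) types.
So the F1 carried K g on one chromosome and k G on the other — the recessive alleles are on opposite chromosomes (trans / repulsion).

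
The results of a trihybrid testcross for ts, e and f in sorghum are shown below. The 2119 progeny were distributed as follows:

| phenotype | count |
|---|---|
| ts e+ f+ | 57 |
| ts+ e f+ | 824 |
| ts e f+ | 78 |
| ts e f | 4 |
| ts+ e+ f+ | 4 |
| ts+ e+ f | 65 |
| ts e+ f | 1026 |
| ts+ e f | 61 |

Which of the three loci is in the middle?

e

The two most frequent reciprocal classes, ts e+ f and ts+ e f+, are the parental types, so the F1 was ts e+ f / ts+ e f+.
The two rarest classes, ts e f and ts+ e+ f+, are the double crossovers. Comparing them with the parentals, only the e allele has switched, so e is the middle locus and the order is f – e – ts.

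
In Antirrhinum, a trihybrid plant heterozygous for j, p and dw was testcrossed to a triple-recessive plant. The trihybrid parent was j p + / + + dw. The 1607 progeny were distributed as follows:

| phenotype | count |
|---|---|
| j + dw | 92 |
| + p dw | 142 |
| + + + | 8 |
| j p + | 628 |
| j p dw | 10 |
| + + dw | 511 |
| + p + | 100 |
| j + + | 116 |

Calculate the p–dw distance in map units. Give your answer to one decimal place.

The two rarest classes, j p dw and + + +, are the double crossovers. Comparing them with the parentals, only the dw allele has switched, so dw is the middle locus and the order is j – dw – p.
Crossovers in the dw–p interval produce the single-crossover classes j + + and + p dw (116 + 142 = 258) plus the double crossovers (18).
RF(dw–p) = (258 + 18) / 1607 = 276/1607 = 0.1717 → 17.2 map units.

17.2 map units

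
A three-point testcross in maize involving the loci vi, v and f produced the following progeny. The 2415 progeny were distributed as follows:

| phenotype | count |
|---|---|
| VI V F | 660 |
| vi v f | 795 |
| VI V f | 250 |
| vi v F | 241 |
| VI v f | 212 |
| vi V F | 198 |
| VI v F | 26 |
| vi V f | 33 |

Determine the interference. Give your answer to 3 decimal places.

0.448

The two most frequent reciprocal classes, VI V F and vi v f, are the parental types, so the F1 was VI V F / vi v f.
The two rarest classes, VI v F and vi V f, are the double crossovers. Comparing them with the parentals, only the v allele has switched, so v is the middle locus and the order is f – v – vi.
f–v: (491 + 59)/2415 = 0.2277; v–vi: (410 + 59)/2415 = 0.1942.
Expected DCO frequency = 0.2277 × 0.1942 ≈ 0.04422; observed = 59/2415 ≈ 0.02443.
Coefficient of coincidence = 0.02443/0.04422 ≈ 0.552; interference = 1 − 0.552 = 0.448.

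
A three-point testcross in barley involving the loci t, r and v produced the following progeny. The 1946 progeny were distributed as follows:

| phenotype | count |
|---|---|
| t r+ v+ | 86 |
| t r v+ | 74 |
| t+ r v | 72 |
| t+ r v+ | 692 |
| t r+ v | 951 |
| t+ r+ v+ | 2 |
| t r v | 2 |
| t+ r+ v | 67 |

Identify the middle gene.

r

The two most frequent reciprocal classes, t r+ v and t+ r v+, are the parental types, so the F1 was t r+ v / t+ r v+.
The two rarest classes, t r v and t+ r+ v+, are the double crossovers. Comparing them with the parentals, only the r allele has switched, so r is the middle locus and the order is t – r – v.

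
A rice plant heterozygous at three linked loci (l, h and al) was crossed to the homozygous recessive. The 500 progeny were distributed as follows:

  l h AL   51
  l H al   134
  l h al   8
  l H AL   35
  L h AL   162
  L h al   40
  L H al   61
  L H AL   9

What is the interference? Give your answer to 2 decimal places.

The two most frequent reciprocal classes, l H al and L h AL, are the parental types, so the F1 was l H al / L h AL.
The two rarest classes, l h al and L H AL, are the double crossovers. Comparing them with the parentals, only the h allele has switched, so h is the middle locus and the order is al – h – l.
al–h: (75 + 17)/500 = 0.1840; h–l: (112 + 17)/500 = 0.2580.
Expected DCO frequency = 0.1840 × 0.2580 ≈ 0.04747; observed = 17/500 ≈ 0.03400.
Coefficient of coincidence = 0.03400/0.04747 ≈ 0.72; interference = 1 − 0.72 = 0.28.

0.28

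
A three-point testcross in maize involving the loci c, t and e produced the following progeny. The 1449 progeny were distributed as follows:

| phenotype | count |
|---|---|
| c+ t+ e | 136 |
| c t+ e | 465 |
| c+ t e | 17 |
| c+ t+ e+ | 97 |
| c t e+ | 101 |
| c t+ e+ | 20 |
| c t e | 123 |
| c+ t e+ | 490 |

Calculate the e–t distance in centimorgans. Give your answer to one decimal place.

17.7 centimorgans

The two most frequent reciprocal classes, c+ t e+ and c t+ e, are the parental types, so the F1 was c+ t e+ / c t+ e.
The two rarest classes, c+ t e and c t+ e+, are the double crossovers. Comparing them with the parentals, only the e allele has switched, so e is the middle locus and the order is c – e – t.
Crossovers in the e–t interval produce the single-crossover classes c+ t+ e+ and c t e (97 + 123 = 220) plus the double crossovers (37).
RF(e–t) = (220 + 37) / 1449 = 257/1449 = 0.1774 → 17.7 centimorgans.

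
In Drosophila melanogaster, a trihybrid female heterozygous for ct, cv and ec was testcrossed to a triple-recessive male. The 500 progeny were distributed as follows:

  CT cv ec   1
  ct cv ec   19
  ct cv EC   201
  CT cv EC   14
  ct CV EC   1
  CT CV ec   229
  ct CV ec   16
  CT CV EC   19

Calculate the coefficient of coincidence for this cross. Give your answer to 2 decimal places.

The two most frequent reciprocal classes, ct cv EC and CT CV ec, are the parental types, so the F1 was ct cv EC / CT CV ec.
The two rarest classes, ct CV EC and CT cv ec, are the double crossovers. Comparing them with the parentals, only the cv allele has switched, so cv is the middle locus and the order is ct – cv – ec.
ct–cv: (30 + 2)/500 = 0.0640; cv–ec: (38 + 2)/500 = 0.0800.
Expected DCO frequency = 0.0640 × 0.0800 ≈ 0.00512; observed = 2/500 ≈ 0.00400.
Coefficient of coincidence = 0.00400/0.00512 ≈ 0.78.

0.78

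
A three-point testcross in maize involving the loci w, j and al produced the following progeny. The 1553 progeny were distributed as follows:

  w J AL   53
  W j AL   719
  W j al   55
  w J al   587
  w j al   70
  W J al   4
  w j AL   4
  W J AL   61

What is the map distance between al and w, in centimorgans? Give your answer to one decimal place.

7.5 centimorgans

The two most frequent reciprocal classes, w J al and W j AL, are the parental types, so the F1 was w J al / W j AL.
The two rarest classes, W J al and w j AL, are the double crossovers. Comparing them with the parentals, only the w allele has switched, so w is the middle locus and the order is j – w – al.
Crossovers in the w–al interval produce the single-crossover classes w J AL and W j al (53 + 55 = 108) plus the double crossovers (8).
RF(w–al) = (108 + 8) / 1553 = 116/1553 = 0.0747 → 7.5 centimorgans.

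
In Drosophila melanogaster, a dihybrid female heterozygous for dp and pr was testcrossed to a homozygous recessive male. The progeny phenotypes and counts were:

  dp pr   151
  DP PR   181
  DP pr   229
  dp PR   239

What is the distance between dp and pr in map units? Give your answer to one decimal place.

The two most frequent classes, DP pr (229) and dp PR (239), are the parental types, so the F1 was DP pr / dp PR.
The recombinant classes are DP PR and dp pr: 181 + 151 = 332.
Recombination frequency = 332/800 = 0.4150 ≈ 41.5%, i.e. 41.5 map units.

41.5 map units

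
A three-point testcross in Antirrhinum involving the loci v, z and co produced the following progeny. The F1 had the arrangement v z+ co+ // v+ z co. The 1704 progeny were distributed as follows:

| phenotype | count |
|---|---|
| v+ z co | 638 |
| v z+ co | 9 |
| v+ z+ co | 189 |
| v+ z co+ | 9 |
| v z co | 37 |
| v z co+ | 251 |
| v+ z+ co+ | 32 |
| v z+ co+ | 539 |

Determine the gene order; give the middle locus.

The two rarest classes, v z+ co and v+ z co+, are the double crossovers. Comparing them with the parentals, only the co allele has switched, so co is the middle locus and the order is v – co – z.

co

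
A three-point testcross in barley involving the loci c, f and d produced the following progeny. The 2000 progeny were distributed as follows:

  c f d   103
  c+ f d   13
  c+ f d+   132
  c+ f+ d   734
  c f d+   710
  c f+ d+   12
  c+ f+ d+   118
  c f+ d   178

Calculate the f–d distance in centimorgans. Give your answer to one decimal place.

12.3 centimorgans

The two most frequent reciprocal classes, c f d+ and c+ f+ d, are the parental types, so the F1 was c f d+ / c+ f+ d.
The two rarest classes, c f+ d+ and c+ f d, are the double crossovers. Comparing them with the parentals, only the f allele has switched, so f is the middle locus and the order is c – f – d.
Crossovers in the f–d interval produce the single-crossover classes c f d and c+ f+ d+ (103 + 118 = 221) plus the double crossovers (25).
RF(f–d) = (221 + 25) / 2000 = 246/2000 = 0.1230 → 12.3 centimorgans.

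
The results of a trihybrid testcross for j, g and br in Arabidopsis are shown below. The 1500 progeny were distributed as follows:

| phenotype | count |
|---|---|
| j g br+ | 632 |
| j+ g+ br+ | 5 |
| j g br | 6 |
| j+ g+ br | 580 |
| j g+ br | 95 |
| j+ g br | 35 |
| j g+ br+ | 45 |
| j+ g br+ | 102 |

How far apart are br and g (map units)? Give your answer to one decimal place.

The two most frequent reciprocal classes, j+ g+ br and j g br+, are the parental types, so the F1 was j+ g+ br / j g br+.
The two rarest classes, j+ g+ br+ and j g br, are the double crossovers. Comparing them with the parentals, only the br allele has switched, so br is the middle locus and the order is g – br – j.
Crossovers in the g–br interval produce the single-crossover classes j+ g br and j g+ br+ (35 + 45 = 80) plus the double crossovers (11).
RF(g–br) = (80 + 11) / 1500 = 91/1500 = 0.0607 → 6.1 map units.

6.1 map units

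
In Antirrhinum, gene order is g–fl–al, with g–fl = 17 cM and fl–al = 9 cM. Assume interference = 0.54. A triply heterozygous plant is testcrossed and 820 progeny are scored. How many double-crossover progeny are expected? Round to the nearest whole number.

6

Map distances give recombination frequencies of 0.170 and 0.090 for the two intervals.
With interference 0.54 (so coincidence = 0.46), expected double-crossover frequency = 0.170 × 0.090 × 0.46 = 0.00704.
Expected number = 0.00704 × 820 = 5.77 ≈ 6.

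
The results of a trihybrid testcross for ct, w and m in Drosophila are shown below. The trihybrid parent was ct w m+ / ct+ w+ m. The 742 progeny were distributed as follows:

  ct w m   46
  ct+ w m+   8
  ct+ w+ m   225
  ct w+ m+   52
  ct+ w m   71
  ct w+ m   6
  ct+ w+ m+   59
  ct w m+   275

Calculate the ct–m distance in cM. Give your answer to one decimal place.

16.0 cM

The two rarest classes, ct+ w m+ and ct w+ m, are the double crossovers. Comparing them with the parentals, only the ct allele has switched, so ct is the middle locus and the order is m – ct – w.
Crossovers in the m–ct interval produce the single-crossover classes ct w m and ct+ w+ m+ (46 + 59 = 105) plus the double crossovers (14).
RF(m–ct) = (105 + 14) / 742 = 119/742 = 0.1604 → 16.0 cM.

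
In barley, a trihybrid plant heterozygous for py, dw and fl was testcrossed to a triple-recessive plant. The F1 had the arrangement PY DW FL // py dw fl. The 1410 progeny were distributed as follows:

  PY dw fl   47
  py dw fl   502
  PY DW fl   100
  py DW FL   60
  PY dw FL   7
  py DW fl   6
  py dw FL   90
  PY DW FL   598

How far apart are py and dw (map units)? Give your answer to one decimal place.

The two rarest classes, PY dw FL and py DW fl, are the double crossovers. Comparing them with the parentals, only the dw allele has switched, so dw is the middle locus and the order is fl – dw – py.
Crossovers in the dw–py interval produce the single-crossover classes py DW FL and PY dw fl (60 + 47 = 107) plus the double crossovers (13).
RF(dw–py) = (107 + 13) / 1410 = 120/1410 = 0.0851 → 8.5 map units.

8.5 map units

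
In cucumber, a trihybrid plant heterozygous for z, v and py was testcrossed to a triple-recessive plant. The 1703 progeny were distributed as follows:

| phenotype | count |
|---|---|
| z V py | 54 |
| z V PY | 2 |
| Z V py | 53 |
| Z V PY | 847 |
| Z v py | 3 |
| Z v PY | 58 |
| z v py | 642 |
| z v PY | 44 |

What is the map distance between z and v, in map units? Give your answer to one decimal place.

The two most frequent reciprocal classes, z v py and Z V PY, are the parental types, so the F1 was z v py / Z V PY.
The two rarest classes, Z v py and z V PY, are the double crossovers. Comparing them with the parentals, only the z allele has switched, so z is the middle locus and the order is py – z – v.
Crossovers in the z–v interval produce the single-crossover classes z V py and Z v PY (54 + 58 = 112) plus the double crossovers (5).
RF(z–v) = (112 + 5) / 1703 = 117/1703 = 0.0687 → 6.9 map units.

6.9 map units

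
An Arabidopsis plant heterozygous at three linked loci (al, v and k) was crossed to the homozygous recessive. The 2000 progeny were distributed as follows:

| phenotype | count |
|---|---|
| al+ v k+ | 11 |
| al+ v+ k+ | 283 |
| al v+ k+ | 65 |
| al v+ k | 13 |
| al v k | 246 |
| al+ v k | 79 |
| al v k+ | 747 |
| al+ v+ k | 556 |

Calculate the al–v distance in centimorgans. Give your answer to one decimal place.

8.4 centimorgans

The two most frequent reciprocal classes, al+ v+ k and al v k+, are the parental types, so the F1 was al+ v+ k / al v k+.
The two rarest classes, al v+ k and al+ v k+, are the double crossovers. Comparing them with the parentals, only the al allele has switched, so al is the middle locus and the order is k – al – v.
Crossovers in the al–v interval produce the single-crossover classes al+ v k and al v+ k+ (79 + 65 = 144) plus the double crossovers (24).
RF(al–v) = (144 + 24) / 2000 = 168/2000 = 0.0840 → 8.4 centimorgans.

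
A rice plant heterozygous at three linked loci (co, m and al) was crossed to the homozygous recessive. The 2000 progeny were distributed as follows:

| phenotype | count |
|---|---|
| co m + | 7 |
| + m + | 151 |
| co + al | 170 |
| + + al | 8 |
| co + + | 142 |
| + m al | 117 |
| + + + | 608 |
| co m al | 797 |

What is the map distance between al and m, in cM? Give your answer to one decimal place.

16.8 cM

The two most frequent reciprocal classes, + + + and co m al, are the parental types, so the F1 was + + + / co m al.
The two rarest classes, + + al and co m +, are the double crossovers. Comparing them with the parentals, only the al allele has switched, so al is the middle locus and the order is co – al – m.
Crossovers in the al–m interval produce the single-crossover classes + m + and co + al (151 + 170 = 321) plus the double crossovers (15).
RF(al–m) = (321 + 15) / 2000 = 336/2000 = 0.1680 → 16.8 cM.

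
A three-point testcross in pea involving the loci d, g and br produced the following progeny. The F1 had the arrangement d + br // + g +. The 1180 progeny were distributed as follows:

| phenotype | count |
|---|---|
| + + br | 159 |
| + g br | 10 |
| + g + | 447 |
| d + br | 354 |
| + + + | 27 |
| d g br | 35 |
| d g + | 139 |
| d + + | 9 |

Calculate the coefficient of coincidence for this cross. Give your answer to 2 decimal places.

0.87

The two rarest classes, d + + and + g br, are the double crossovers. Comparing them with the parentals, only the br allele has switched, so br is the middle locus and the order is d – br – g.
d–br: (298 + 19)/1180 = 0.2686; br–g: (62 + 19)/1180 = 0.0686.
Expected DCO frequency = 0.2686 × 0.0686 ≈ 0.01843; observed = 19/1180 ≈ 0.01610.
Coefficient of coincidence = 0.01610/0.01843 ≈ 0.87.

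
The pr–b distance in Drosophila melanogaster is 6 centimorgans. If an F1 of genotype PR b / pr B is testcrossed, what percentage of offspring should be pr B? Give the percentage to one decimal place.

A map distance of 6 centimorgans corresponds to a recombination frequency of 0.060.
The F1 is PR b / pr B, so pr B is a parental gamete class with expected frequency (1 − r)/2 = 0.940/2 = 0.4700.
That is 0.4700 = 47.0% of the progeny.

47.0%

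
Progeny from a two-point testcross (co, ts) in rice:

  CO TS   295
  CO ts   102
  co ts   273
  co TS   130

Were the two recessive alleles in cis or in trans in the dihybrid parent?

The two most frequent classes are CO TS (295) and co ts (273); these are the parental (non-recombinant) types.
So the F1 carried CO TS on one chromosome and co ts on the other — the recessive alleles are on the same chromosome (cis / coupling).

cis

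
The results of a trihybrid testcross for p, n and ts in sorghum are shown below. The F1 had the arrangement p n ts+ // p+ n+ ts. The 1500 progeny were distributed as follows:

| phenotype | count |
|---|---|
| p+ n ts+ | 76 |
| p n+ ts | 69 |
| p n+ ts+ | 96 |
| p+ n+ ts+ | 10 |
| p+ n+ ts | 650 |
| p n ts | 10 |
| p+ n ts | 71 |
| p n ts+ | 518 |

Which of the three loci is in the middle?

The two rarest classes, p n ts and p+ n+ ts+, are the double crossovers. Comparing them with the parentals, only the ts allele has switched, so ts is the middle locus and the order is p – ts – n.

ts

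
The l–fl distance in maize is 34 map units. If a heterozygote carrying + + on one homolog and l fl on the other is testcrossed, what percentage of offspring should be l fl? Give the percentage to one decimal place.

A map distance of 34 map units corresponds to a recombination frequency of 0.340.
The F1 is + + / l fl, so l fl is a parental gamete class with expected frequency (1 − r)/2 = 0.660/2 = 0.3300.
That is 0.3300 = 33.0% of the progeny.

33.0%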